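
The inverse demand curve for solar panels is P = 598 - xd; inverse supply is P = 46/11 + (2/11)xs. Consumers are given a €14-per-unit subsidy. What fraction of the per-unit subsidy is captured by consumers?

Consumer share = 11/13

Pre-subsidy: 598 - x = 46/11 + (2/11)x gives x* = 6532/13 and P* = 1242/13.
With the rebate, buyers effectively pay Pb = Ps − 14, where Ps is the price sellers receive.
On the curves, Pb = 598 - x and Ps = 46/11 + (2/11)x; the wedge Ps − Pb = 14 gives 46/11 + (2/11)x − (598 - x) = 14, so x' = 6686/13.
Then Pb = 598 − 1·(6686/13) = 1088/13 and Ps = 46/11 + (2/11)·(6686/13) = 1270/13.
Buyers' price falls by P* − Pb = 1242/13 − 1088/13 = 154/13; sellers' price rises by Ps − P* = 1270/13 − 1242/13 = 28/13.
So consumers capture (154/13)/14 = 11/13 of each unit of subsidy.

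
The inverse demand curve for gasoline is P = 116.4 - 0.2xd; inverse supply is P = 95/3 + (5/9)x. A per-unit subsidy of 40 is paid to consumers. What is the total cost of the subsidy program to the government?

Pre-subsidy: 116.4 - 0.2x = 95/3 + (5/9)x gives x* = 3813/34 and P* = 3195/34.
With the rebate, buyers effectively pay Pb = Ps − 40, where Ps is the price sellers receive.
On the curves, Pb = 116.4 - 0.2x and Ps = 95/3 + (5/9)x; the wedge Ps − Pb = 40 gives 95/3 + (5/9)x − (116.4 - 0.2x) = 40, so x' = 5613/34.
Then Pb = 116.4 − 0.2·(5613/34) = 2835/34 and Ps = 95/3 + (5/9)·(5613/34) = 4195/34.
Government outlay = subsidy × quantity = 40 × 5613/34 = 112260/17.

Government cost = 112260/17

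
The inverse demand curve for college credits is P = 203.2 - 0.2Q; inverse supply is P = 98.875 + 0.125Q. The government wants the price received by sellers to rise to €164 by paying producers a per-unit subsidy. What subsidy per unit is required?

Required subsidy s = €65 per unit

At a seller price of 164, quantity supplied is -791 + 8·164 = 521.
Buyers absorb 521 only when they pay Pb = 203.2 − 0.2·521 = 99.
s = Ps − Pb = 164 − 99 = 65.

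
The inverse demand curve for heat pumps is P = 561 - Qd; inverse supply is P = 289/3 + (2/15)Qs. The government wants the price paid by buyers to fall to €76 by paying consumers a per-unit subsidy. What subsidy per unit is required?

Required subsidy s = €85 per unit

At a buyer price of 76, quantity demanded is 561 − 1·76 = 485.
Sellers supply 485 only when they receive Ps = 289/3 + (2/15)·485 = 161.
s = Ps − Pb = 161 − 76 = 85.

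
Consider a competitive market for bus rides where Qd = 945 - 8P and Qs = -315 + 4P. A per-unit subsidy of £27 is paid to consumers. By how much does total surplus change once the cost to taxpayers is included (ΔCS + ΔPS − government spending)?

Pre-subsidy: 945 - 8P = -315 + 4P gives P* = 105, Q* = 105.
With the rebate, buyers effectively pay Pb = Ps − 27, where Ps is the price sellers receive.
Demand in terms of Ps becomes Qd = 945 − 8(Ps − 27) = 1161 - 8Ps. Setting this equal to supply: 1161 - 8Ps = -315 + 4Ps, so Ps = 123.
Buyers pay Pb = 123 − 27 = 96; Q' = -315 + 4·123 = 177.
ΔCS = ½(105 + 177)(105 − 96) = 1269; ΔPS = ½(105 + 177)(123 − 105) = 2538.
Government spending = 27 × 177 = 4779.
Net change = 1269 + 2538 − 4779 = -972. The loss equals the DWL triangle ½·27·72.

Net change in total surplus = -£972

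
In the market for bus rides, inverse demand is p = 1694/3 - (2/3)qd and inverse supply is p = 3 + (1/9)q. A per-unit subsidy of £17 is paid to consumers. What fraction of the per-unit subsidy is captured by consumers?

Consumer share = 6/7

Pre-subsidy: 1694/3 - (2/3)q = 3 + (1/9)q gives q* = 5055/7 and p* = 1748/21.
With the rebate, buyers effectively pay pb = ps − 17, where ps is the price sellers receive.
On the curves, pb = 1694/3 - (2/3)q and ps = 3 + (1/9)q; the wedge ps − pb = 17 gives 3 + (1/9)q − (1694/3 - (2/3)q) = 17, so q' = 744.
Then pb = 1694/3 − (2/3)·744 = 206/3 and ps = 3 + (1/9)·744 = 257/3.
Buyers' price falls by p* − pb = 1748/21 − 206/3 = 102/7; sellers' price rises by ps − p* = 257/3 − 1748/21 = 17/7.
So consumers capture (102/7)/17 = 6/7 of each unit of subsidy.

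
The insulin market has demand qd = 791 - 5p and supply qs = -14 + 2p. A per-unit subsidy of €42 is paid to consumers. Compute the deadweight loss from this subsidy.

Pre-subsidy: 791 - 5p = -14 + 2p gives p* = 115, q* = 216.
With the rebate, buyers effectively pay pb = ps − 42, where ps is the price sellers receive.
Demand in terms of ps becomes qd = 791 − 5(ps − 42) = 1001 - 5ps. Setting this equal to supply: 1001 - 5ps = -14 + 2ps, so ps = 145.
Buyers pay pb = 145 − 42 = 103; q' = -14 + 2·145 = 276.
The subsidy expands output by 276 − 216 = 60 past the efficient level; on those units the gap between marginal cost and willingness to pay runs from 0 up to 42.
DWL = ½ × 42 × 60 = 1260.

Deadweight loss = €1260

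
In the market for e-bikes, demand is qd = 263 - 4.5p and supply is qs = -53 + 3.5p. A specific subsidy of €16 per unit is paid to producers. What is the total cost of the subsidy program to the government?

Pre-subsidy: 263 - 4.5p = -53 + 3.5p gives p* = 39.5, q* = 85.25.
With the subsidy, sellers receive ps = pb + 16 for each unit, where pb is the price buyers pay.
Supply in terms of pb becomes qs = -53 + 3.5(pb + 16) = 3 + 3.5pb. Setting this equal to demand: 263 - 4.5pb = 3 + 3.5pb, so pb = 32.5.
Sellers receive ps = 32.5 + 16 = 48.5; q' = 263 − 4.5·32.5 = 116.75.
Government outlay = subsidy × quantity = 16 × 116.75 = 1868.

Government cost = €1868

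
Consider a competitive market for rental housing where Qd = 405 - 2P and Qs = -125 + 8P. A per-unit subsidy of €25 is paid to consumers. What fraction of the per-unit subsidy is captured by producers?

Pre-subsidy: 405 - 2P = -125 + 8P gives P* = 53, Q* = 299.
With the rebate, buyers effectively pay Pb = Ps − 25, where Ps is the price sellers receive.
Demand in terms of Ps becomes Qd = 405 − 2(Ps − 25) = 455 - 2Ps. Setting this equal to supply: 455 - 2Ps = -125 + 8Ps, so Ps = 58.
Buyers pay Pb = 58 − 25 = 33; Q' = -125 + 8·58 = 339.
Buyers' price falls by P* − Pb = 53 − 33 = 20; sellers' price rises by Ps − P* = 58 − 53 = 5.
So producers capture 5/25 = 0.2 of each unit of subsidy.

Producer share = 0.2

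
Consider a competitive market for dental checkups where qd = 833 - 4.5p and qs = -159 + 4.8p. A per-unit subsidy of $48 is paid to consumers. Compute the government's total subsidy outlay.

Government cost = 691152/31

Pre-subsidy: 833 - 4.5p = -159 + 4.8p gives p* = 320/3, q* = 353.
With the rebate, buyers effectively pay pb = ps − 48, where ps is the price sellers receive.
Demand in terms of ps becomes qd = 833 − 4.5(ps − 48) = 1049 - 4.5ps. Setting this equal to supply: 1049 - 4.5ps = -159 + 4.8ps, so ps = 12080/93.
Buyers pay pb = 12080/93 − 48 = 7616/93; q' = -159 + 4.8·(12080/93) = 14399/31.
Government outlay = subsidy × quantity = 48 × 14399/31 = 691152/31.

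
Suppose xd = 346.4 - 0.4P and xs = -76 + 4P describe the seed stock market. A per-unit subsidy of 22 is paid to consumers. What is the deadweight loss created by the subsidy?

Deadweight loss = 88

Pre-subsidy: 346.4 - 0.4P = -76 + 4P gives P* = 96, x* = 308.
With the rebate, buyers effectively pay Pb = Ps − 22, where Ps is the price sellers receive.
Demand in terms of Ps becomes xd = 346.4 − 0.4(Ps − 22) = 355.2 - 0.4Ps. Setting this equal to supply: 355.2 - 0.4Ps = -76 + 4Ps, so Ps = 98.
Buyers pay Pb = 98 − 22 = 76; x' = -76 + 4·98 = 316.
The subsidy expands output by 316 − 308 = 8 past the efficient level; on those units the gap between marginal cost and willingness to pay runs from 0 up to 22.
DWL = ½ × 22 × 8 = 88.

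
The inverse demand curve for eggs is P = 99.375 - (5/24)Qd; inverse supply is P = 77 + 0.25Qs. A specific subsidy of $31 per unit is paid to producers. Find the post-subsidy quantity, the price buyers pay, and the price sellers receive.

Pre-subsidy: 99.375 - (5/24)Q = 77 + 0.25Q gives Q* = 537/11 and P* = 3925/44.
With the subsidy, sellers receive Ps = Pb + 31 for each unit, where Pb is the price buyers pay.
On the curves, Pb = 99.375 - (5/24)Q and Ps = 77 + 0.25Q; the wedge Ps − Pb = 31 gives 77 + 0.25Q − (99.375 - (5/24)Q) = 31, so Q' = 1281/11.
Then Pb = 99.375 − (5/24)·(1281/11) = 3305/44 and Ps = 77 + 0.25·(1281/11) = 4669/44.

Q' = 1281/11; buyers pay 3305/44; sellers receive 4669/44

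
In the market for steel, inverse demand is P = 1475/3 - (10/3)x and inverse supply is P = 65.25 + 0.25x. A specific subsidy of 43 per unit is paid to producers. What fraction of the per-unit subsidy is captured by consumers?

Consumer share = 40/43

Pre-subsidy: 1475/3 - (10/3)x = 65.25 + 0.25x gives x* = 119 and P* = 95.
With the subsidy, sellers receive Ps = Pb + 43 for each unit, where Pb is the price buyers pay.
On the curves, Pb = 1475/3 - (10/3)x and Ps = 65.25 + 0.25x; the wedge Ps − Pb = 43 gives 65.25 + 0.25x − (1475/3 - (10/3)x) = 43, so x' = 131.
Then Pb = 1475/3 − (10/3)·131 = 55 and Ps = 65.25 + 0.25·131 = 98.
Buyers' price falls by P* − Pb = 95 − 55 = 40; sellers' price rises by Ps − P* = 98 − 95 = 3.
So consumers capture 40/43 = 40/43 of each unit of subsidy.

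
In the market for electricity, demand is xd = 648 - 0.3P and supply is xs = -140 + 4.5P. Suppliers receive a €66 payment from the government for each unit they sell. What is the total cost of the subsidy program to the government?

Pre-subsidy: 648 - 0.3P = -140 + 4.5P gives P* = 985/6, x* = 598.75.
With the subsidy, sellers receive Ps = Pb + 66 for each unit, where Pb is the price buyers pay.
Supply in terms of Pb becomes xs = -140 + 4.5(Pb + 66) = 157 + 4.5Pb. Setting this equal to demand: 648 - 0.3Pb = 157 + 4.5Pb, so Pb = 2455/24.
Sellers receive Ps = 2455/24 + 66 = 4039/24; x' = 648 − 0.3·(2455/24) = 617.3125.
Government outlay = subsidy × quantity = 66 × 617.3125 = 40742.625.

Government cost = €40742.625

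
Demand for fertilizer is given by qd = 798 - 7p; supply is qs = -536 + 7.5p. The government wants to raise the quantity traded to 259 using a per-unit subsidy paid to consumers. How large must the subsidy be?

At q = 259, invert demand for the buyer price: pb = (798 − 259)/7 = 77; invert supply for the seller price: ps = (259 − (-536))/7.5 = 106.
The subsidy must fill the gap: s = ps − pb = 106 − 77 = 29.

Required subsidy s = 29 per unit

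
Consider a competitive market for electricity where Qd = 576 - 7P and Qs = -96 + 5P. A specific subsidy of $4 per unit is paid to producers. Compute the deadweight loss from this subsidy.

Deadweight loss = 70/3

Pre-subsidy: 576 - 7P = -96 + 5P gives P* = 56, Q* = 184.
With the subsidy, sellers receive Ps = Pb + 4 for each unit, where Pb is the price buyers pay.
Supply in terms of Pb becomes Qs = -96 + 5(Pb + 4) = -76 + 5Pb. Setting this equal to demand: 576 - 7Pb = -76 + 5Pb, so Pb = 163/3.
Sellers receive Ps = 163/3 + 4 = 175/3; Q' = 576 − 7·(163/3) = 587/3.
The subsidy expands output by 587/3 − 184 = 35/3 past the efficient level; on those units the gap between marginal cost and willingness to pay runs from 0 up to 4.
DWL = ½ × 4 × 35/3 = 70/3.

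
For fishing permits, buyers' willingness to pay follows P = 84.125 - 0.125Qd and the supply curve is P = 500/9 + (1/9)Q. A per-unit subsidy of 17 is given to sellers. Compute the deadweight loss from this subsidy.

Deadweight loss = 612

Pre-subsidy: 84.125 - 0.125Q = 500/9 + (1/9)Q gives Q* = 121 and P* = 69.
With the subsidy, sellers receive Ps = Pb + 17 for each unit, where Pb is the price buyers pay.
On the curves, Pb = 84.125 - 0.125Q and Ps = 500/9 + (1/9)Q; the wedge Ps − Pb = 17 gives 500/9 + (1/9)Q − (84.125 - 0.125Q) = 17, so Q' = 193.
Then Pb = 84.125 − 0.125·193 = 60 and Ps = 500/9 + (1/9)·193 = 77.
The subsidy expands output by 193 − 121 = 72 past the efficient level; on those units the gap between marginal cost and willingness to pay runs from 0 up to 17.
DWL = ½ × 17 × 72 = 612.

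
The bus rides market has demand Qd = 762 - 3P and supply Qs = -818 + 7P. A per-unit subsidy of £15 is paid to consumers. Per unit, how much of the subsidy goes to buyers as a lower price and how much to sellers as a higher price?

Buyers gain £10.5 per unit; sellers gain £4.5 per unit

Pre-subsidy: 762 - 3P = -818 + 7P gives P* = 158, Q* = 288.
With the rebate, buyers effectively pay Pb = Ps − 15, where Ps is the price sellers receive.
Demand in terms of Ps becomes Qd = 762 − 3(Ps − 15) = 807 - 3Ps. Setting this equal to supply: 807 - 3Ps = -818 + 7Ps, so Ps = 162.5.
Buyers pay Pb = 162.5 − 15 = 147.5; Q' = -818 + 7·162.5 = 319.5.
Buyers' price falls by P* − Pb = 158 − 147.5 = 10.5; sellers' price rises by Ps − P* = 162.5 − 158 = 4.5.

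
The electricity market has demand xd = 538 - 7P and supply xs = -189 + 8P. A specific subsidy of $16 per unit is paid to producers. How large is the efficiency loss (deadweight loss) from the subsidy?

Deadweight loss = 7168/15

Pre-subsidy: 538 - 7P = -189 + 8P gives P* = 727/15, x* = 2981/15.
With the subsidy, sellers receive Ps = Pb + 16 for each unit, where Pb is the price buyers pay.
Supply in terms of Pb becomes xs = -189 + 8(Pb + 16) = -61 + 8Pb. Setting this equal to demand: 538 - 7Pb = -61 + 8Pb, so Pb = 599/15.
Sellers receive Ps = 599/15 + 16 = 839/15; x' = 538 − 7·(599/15) = 3877/15.
The subsidy expands output by 3877/15 − 2981/15 = 896/15 past the efficient level; on those units the gap between marginal cost and willingness to pay runs from 0 up to 16.
DWL = ½ × 16 × 896/15 = 7168/15.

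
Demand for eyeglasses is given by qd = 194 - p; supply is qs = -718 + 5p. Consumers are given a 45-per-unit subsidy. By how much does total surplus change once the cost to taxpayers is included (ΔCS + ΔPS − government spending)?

Net change in total surplus = -843.75

Pre-subsidy: 194 - p = -718 + 5p gives p* = 152, q* = 42.
With the rebate, buyers effectively pay pb = ps − 45, where ps is the price sellers receive.
Demand in terms of ps becomes qd = 194 − 1(ps − 45) = 239 - ps. Setting this equal to supply: 239 - ps = -718 + 5ps, so ps = 159.5.
Buyers pay pb = 159.5 − 45 = 114.5; q' = -718 + 5·159.5 = 79.5.
ΔCS = ½(42 + 79.5)(152 − 114.5) = 2278.125; ΔPS = ½(42 + 79.5)(159.5 − 152) = 455.625.
Government spending = 45 × 79.5 = 3577.5.
Net change = 2278.125 + 455.625 − 3577.5 = -843.75. The loss equals the DWL triangle ½·45·37.5.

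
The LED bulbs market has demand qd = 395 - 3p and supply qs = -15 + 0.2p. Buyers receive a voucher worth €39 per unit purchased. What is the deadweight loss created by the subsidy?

Deadweight loss = €142.59375

Pre-subsidy: 395 - 3p = -15 + 0.2p gives p* = 128.125, q* = 10.625.
With the rebate, buyers effectively pay pb = ps − 39, where ps is the price sellers receive.
Demand in terms of ps becomes qd = 395 − 3(ps − 39) = 512 - 3ps. Setting this equal to supply: 512 - 3ps = -15 + 0.2ps, so ps = 164.6875.
Buyers pay pb = 164.6875 − 39 = 125.6875; q' = -15 + 0.2·164.6875 = 17.9375.
The subsidy expands output by 17.9375 − 10.625 = 7.3125 past the efficient level; on those units the gap between marginal cost and willingness to pay runs from 0 up to 39.
DWL = ½ × 39 × 7.3125 = 142.59375.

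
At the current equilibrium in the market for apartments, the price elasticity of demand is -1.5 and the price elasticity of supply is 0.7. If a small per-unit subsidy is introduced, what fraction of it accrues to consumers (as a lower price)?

For a small subsidy around the equilibrium, the benefit split depends on the relative slopes, which at a point are proportional to the elasticities.
Buyer share = εs/(εs + |εd|) = 0.7/(0.7 + 1.5) = 7/22; seller share = |εd|/(εs + |εd|) = 15/22.

Consumer share = 7/22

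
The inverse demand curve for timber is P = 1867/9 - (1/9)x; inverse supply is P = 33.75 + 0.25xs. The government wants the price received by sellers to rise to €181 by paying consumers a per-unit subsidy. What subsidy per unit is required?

At a seller price of 181, quantity supplied is -135 + 4·181 = 589.
Buyers absorb 589 only when they pay Pb = 1867/9 − (1/9)·589 = 142.
s = Ps − Pb = 181 − 142 = 39.

Required subsidy s = €39 per unit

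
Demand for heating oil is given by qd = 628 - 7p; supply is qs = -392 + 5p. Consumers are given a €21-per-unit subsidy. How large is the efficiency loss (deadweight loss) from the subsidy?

Pre-subsidy: 628 - 7p = -392 + 5p gives p* = 85, q* = 33.
With the rebate, buyers effectively pay pb = ps − 21, where ps is the price sellers receive.
Demand in terms of ps becomes qd = 628 − 7(ps − 21) = 775 - 7ps. Setting this equal to supply: 775 - 7ps = -392 + 5ps, so ps = 97.25.
Buyers pay pb = 97.25 − 21 = 76.25; q' = -392 + 5·97.25 = 94.25.
The subsidy expands output by 94.25 − 33 = 61.25 past the efficient level; on those units the gap between marginal cost and willingness to pay runs from 0 up to 21.
DWL = ½ × 21 × 61.25 = 643.125.

Deadweight loss = €643.125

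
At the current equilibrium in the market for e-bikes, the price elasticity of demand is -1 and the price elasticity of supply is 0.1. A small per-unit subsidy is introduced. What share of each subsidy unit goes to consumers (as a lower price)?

Consumer share = 1/11

For a small subsidy around the equilibrium, the benefit split depends on the relative slopes, which at a point are proportional to the elasticities.
Buyer share = εs/(εs + |εd|) = 0.1/(0.1 + 1) = 1/11; seller share = |εd|/(εs + |εd|) = 10/11.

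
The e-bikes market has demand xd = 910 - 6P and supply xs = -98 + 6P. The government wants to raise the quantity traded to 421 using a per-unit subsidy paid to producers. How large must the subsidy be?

At x = 421, invert demand for the buyer price: Pb = (910 − 421)/6 = 81.5; invert supply for the seller price: Ps = (421 − (-98))/6 = 86.5.
The subsidy must fill the gap: s = Ps − Pb = 86.5 − 81.5 = 5.

Required subsidy s = 5 per unit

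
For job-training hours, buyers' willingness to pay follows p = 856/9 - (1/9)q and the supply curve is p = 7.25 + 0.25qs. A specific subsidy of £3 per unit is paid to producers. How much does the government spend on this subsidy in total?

Government cost = 9813/13

Pre-subsidy: 856/9 - (1/9)q = 7.25 + 0.25q gives q* = 3163/13 and p* = 885/13.
With the subsidy, sellers receive ps = pb + 3 for each unit, where pb is the price buyers pay.
On the curves, pb = 856/9 - (1/9)q and ps = 7.25 + 0.25q; the wedge ps − pb = 3 gives 7.25 + 0.25q − (856/9 - (1/9)q) = 3, so q' = 3271/13.
Then pb = 856/9 − (1/9)·(3271/13) = 873/13 and ps = 7.25 + 0.25·(3271/13) = 912/13.
Government outlay = subsidy × quantity = 3 × 3271/13 = 9813/13.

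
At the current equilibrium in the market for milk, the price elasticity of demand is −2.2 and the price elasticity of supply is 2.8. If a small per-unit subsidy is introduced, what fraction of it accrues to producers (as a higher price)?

Producer share = 0.44

For a small subsidy around the equilibrium, the benefit split depends on the relative slopes, which at a point are proportional to the elasticities.
Buyer share = εs/(εs + |εd|) = 2.8/(2.8 + 2.2) = 0.56; seller share = |εd|/(εs + |εd|) = 0.44.
So producers capture 0.44 of the subsidy.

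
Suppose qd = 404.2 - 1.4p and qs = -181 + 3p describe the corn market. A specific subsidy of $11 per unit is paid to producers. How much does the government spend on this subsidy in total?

Government cost = $2513.5

Pre-subsidy: 404.2 - 1.4p = -181 + 3p gives p* = 133, q* = 218.
With the subsidy, sellers receive ps = pb + 11 for each unit, where pb is the price buyers pay.
Supply in terms of pb becomes qs = -181 + 3(pb + 11) = -148 + 3pb. Setting this equal to demand: 404.2 - 1.4pb = -148 + 3pb, so pb = 125.5.
Sellers receive ps = 125.5 + 11 = 136.5; q' = 404.2 − 1.4·125.5 = 228.5.
Government outlay = subsidy × quantity = 11 × 228.5 = 2513.5.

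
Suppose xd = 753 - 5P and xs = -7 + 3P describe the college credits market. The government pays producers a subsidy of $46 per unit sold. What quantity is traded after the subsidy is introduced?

Pre-subsidy: 753 - 5P = -7 + 3P gives P* = 95, x* = 278.
With the subsidy, sellers receive Ps = Pb + 46 for each unit, where Pb is the price buyers pay.
Supply in terms of Pb becomes xs = -7 + 3(Pb + 46) = 131 + 3Pb. Setting this equal to demand: 753 - 5Pb = 131 + 3Pb, so Pb = 77.75.
Sellers receive Ps = 77.75 + 46 = 123.75; x' = 753 − 5·77.75 = 364.25.

x' = 364.25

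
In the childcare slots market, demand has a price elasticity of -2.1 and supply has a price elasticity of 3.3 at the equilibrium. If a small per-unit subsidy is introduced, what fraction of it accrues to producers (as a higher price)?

Producer share = 7/18

For a small subsidy around the equilibrium, the benefit split depends on the relative slopes, which at a point are proportional to the elasticities.
Buyer share = εs/(εs + |εd|) = 3.3/(3.3 + 2.1) = 11/18; seller share = |εd|/(εs + |εd|) = 7/18.
So producers capture 7/18 of the subsidy.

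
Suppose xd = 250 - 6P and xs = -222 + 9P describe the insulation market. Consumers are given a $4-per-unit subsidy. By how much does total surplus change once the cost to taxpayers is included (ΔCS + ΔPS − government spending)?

Net change in total surplus = -$28.8

Pre-subsidy: 250 - 6P = -222 + 9P gives P* = 472/15, x* = 61.2.
With the rebate, buyers effectively pay Pb = Ps − 4, where Ps is the price sellers receive.
Demand in terms of Ps becomes xd = 250 − 6(Ps − 4) = 274 - 6Ps. Setting this equal to supply: 274 - 6Ps = -222 + 9Ps, so Ps = 496/15.
Buyers pay Pb = 496/15 − 4 = 436/15; x' = -222 + 9·(496/15) = 75.6.
ΔCS = ½(61.2 + 75.6)(472/15 − 436/15) = 164.16; ΔPS = ½(61.2 + 75.6)(496/15 − 472/15) = 109.44.
Government spending = 4 × 75.6 = 302.4.
Net change = 164.16 + 109.44 − 302.4 = -28.8. The loss equals the DWL triangle ½·4·14.4.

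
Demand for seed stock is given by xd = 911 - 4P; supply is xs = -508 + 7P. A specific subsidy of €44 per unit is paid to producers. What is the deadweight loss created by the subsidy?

Deadweight loss = €2464

Pre-subsidy: 911 - 4P = -508 + 7P gives P* = 129, x* = 395.
With the subsidy, sellers receive Ps = Pb + 44 for each unit, where Pb is the price buyers pay.
Supply in terms of Pb becomes xs = -508 + 7(Pb + 44) = -200 + 7Pb. Setting this equal to demand: 911 - 4Pb = -200 + 7Pb, so Pb = 101.
Sellers receive Ps = 101 + 44 = 145; x' = 911 − 4·101 = 507.
The subsidy expands output by 507 − 395 = 112 past the efficient level; on those units the gap between marginal cost and willingness to pay runs from 0 up to 44.
DWL = ½ × 44 × 112 = 2464.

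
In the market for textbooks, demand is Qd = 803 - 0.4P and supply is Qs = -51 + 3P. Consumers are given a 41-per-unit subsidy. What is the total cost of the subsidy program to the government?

Government cost = 29397

Pre-subsidy: 803 - 0.4P = -51 + 3P gives P* = 4270/17, Q* = 11943/17.
With the rebate, buyers effectively pay Pb = Ps − 41, where Ps is the price sellers receive.
Demand in terms of Ps becomes Qd = 803 − 0.4(Ps − 41) = 819.4 - 0.4Ps. Setting this equal to supply: 819.4 - 0.4Ps = -51 + 3Ps, so Ps = 256.
Buyers pay Pb = 256 − 41 = 215; Q' = -51 + 3·256 = 717.
Government outlay = subsidy × quantity = 41 × 717 = 29397.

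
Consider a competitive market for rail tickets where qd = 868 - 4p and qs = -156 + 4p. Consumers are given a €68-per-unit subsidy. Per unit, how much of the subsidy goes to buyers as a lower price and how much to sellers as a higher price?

Pre-subsidy: 868 - 4p = -156 + 4p gives p* = 128, q* = 356.
With the rebate, buyers effectively pay pb = ps − 68, where ps is the price sellers receive.
Demand in terms of ps becomes qd = 868 − 4(ps − 68) = 1140 - 4ps. Setting this equal to supply: 1140 - 4ps = -156 + 4ps, so ps = 162.
Buyers pay pb = 162 − 68 = 94; q' = -156 + 4·162 = 492.
Buyers' price falls by p* − pb = 128 − 94 = 34; sellers' price rises by ps − p* = 162 − 128 = 34.

Buyers gain €34 per unit; sellers gain €34 per unit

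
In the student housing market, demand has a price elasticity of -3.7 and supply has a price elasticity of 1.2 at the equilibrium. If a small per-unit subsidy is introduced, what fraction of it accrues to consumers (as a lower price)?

For a small subsidy around the equilibrium, the benefit split depends on the relative slopes, which at a point are proportional to the elasticities.
Buyer share = εs/(εs + |εd|) = 1.2/(1.2 + 3.7) = 12/49; seller share = |εd|/(εs + |εd|) = 37/49.

Consumer share = 12/49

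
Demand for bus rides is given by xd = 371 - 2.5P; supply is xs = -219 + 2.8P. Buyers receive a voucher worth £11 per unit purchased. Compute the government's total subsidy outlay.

Government cost = 62513/53

Pre-subsidy: 371 - 2.5P = -219 + 2.8P gives P* = 5900/53, x* = 4913/53.
With the rebate, buyers effectively pay Pb = Ps − 11, where Ps is the price sellers receive.
Demand in terms of Ps becomes xd = 371 − 2.5(Ps − 11) = 398.5 - 2.5Ps. Setting this equal to supply: 398.5 - 2.5Ps = -219 + 2.8Ps, so Ps = 6175/53.
Buyers pay Pb = 6175/53 − 11 = 5592/53; x' = -219 + 2.8·(6175/53) = 5683/53.
Government outlay = subsidy × quantity = 11 × 5683/53 = 62513/53.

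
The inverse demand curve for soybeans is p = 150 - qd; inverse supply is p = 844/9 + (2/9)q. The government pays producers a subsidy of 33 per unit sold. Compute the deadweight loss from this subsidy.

Pre-subsidy: 150 - q = 844/9 + (2/9)q gives q* = 46 and p* = 104.
With the subsidy, sellers receive ps = pb + 33 for each unit, where pb is the price buyers pay.
On the curves, pb = 150 - q and ps = 844/9 + (2/9)q; the wedge ps − pb = 33 gives 844/9 + (2/9)q − (150 - q) = 33, so q' = 73.
Then pb = 150 − 1·73 = 77 and ps = 844/9 + (2/9)·73 = 110.
The subsidy expands output by 73 − 46 = 27 past the efficient level; on those units the gap between marginal cost and willingness to pay runs from 0 up to 33.
DWL = ½ × 33 × 27 = 445.5.

Deadweight loss = 445.5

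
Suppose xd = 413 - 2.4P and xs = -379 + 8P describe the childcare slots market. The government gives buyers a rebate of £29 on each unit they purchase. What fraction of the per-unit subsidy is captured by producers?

Pre-subsidy: 413 - 2.4P = -379 + 8P gives P* = 990/13, x* = 2993/13.
With the rebate, buyers effectively pay Pb = Ps − 29, where Ps is the price sellers receive.
Demand in terms of Ps becomes xd = 413 − 2.4(Ps − 29) = 482.6 - 2.4Ps. Setting this equal to supply: 482.6 - 2.4Ps = -379 + 8Ps, so Ps = 1077/13.
Buyers pay Pb = 1077/13 − 29 = 700/13; x' = -379 + 8·(1077/13) = 3689/13.
Buyers' price falls by P* − Pb = 990/13 − 700/13 = 290/13; sellers' price rises by Ps − P* = 1077/13 − 990/13 = 87/13.
So producers capture (87/13)/29 = 3/13 of each unit of subsidy.

Producer share = 3/13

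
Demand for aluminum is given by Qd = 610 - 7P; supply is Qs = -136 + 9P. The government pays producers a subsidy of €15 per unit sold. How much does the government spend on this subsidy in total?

Pre-subsidy: 610 - 7P = -136 + 9P gives P* = 46.625, Q* = 283.625.
With the subsidy, sellers receive Ps = Pb + 15 for each unit, where Pb is the price buyers pay.
Supply in terms of Pb becomes Qs = -136 + 9(Pb + 15) = -1 + 9Pb. Setting this equal to demand: 610 - 7Pb = -1 + 9Pb, so Pb = 38.1875.
Sellers receive Ps = 38.1875 + 15 = 53.1875; Q' = 610 − 7·38.1875 = 342.6875.
Government outlay = subsidy × quantity = 15 × 342.6875 = 5140.3125.

Government cost = €5140.3125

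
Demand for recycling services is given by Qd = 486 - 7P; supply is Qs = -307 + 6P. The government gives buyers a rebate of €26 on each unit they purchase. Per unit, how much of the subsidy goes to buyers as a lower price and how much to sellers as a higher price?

Buyers gain €12 per unit; sellers gain €14 per unit

Pre-subsidy: 486 - 7P = -307 + 6P gives P* = 61, Q* = 59.
With the rebate, buyers effectively pay Pb = Ps − 26, where Ps is the price sellers receive.
Demand in terms of Ps becomes Qd = 486 − 7(Ps − 26) = 668 - 7Ps. Setting this equal to supply: 668 - 7Ps = -307 + 6Ps, so Ps = 75.
Buyers pay Pb = 75 − 26 = 49; Q' = -307 + 6·75 = 143.
Buyers' price falls by P* − Pb = 61 − 49 = 12; sellers' price rises by Ps − P* = 75 − 61 = 14.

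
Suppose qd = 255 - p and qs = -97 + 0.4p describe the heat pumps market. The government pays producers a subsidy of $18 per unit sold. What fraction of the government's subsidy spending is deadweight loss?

DWL / government spending = 18/61

Pre-subsidy: 255 - p = -97 + 0.4p gives p* = 1760/7, q* = 25/7.
With the subsidy, sellers receive ps = pb + 18 for each unit, where pb is the price buyers pay.
Supply in terms of pb becomes qs = -97 + 0.4(pb + 18) = -89.8 + 0.4pb. Setting this equal to demand: 255 - pb = -89.8 + 0.4pb, so pb = 1724/7.
Sellers receive ps = 1724/7 + 18 = 1850/7; q' = 255 − 1·(1724/7) = 61/7.
ΔCS = ½(25/7 + 61/7)(1760/7 − 1724/7) = 1548/49; ΔPS = ½(25/7 + 61/7)(1850/7 − 1760/7) = 3870/49.
Government spending = 18 × 61/7 = 1098/7.
DWL = ½ × 18 × (61/7 − 25/7) = 324/7; fraction = (324/7) / (1098/7) = 18/61.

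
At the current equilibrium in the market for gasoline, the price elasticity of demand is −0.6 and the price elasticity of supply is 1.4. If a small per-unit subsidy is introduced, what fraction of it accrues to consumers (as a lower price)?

For a small subsidy around the equilibrium, the benefit split depends on the relative slopes, which at a point are proportional to the elasticities.
Buyer share = εs/(εs + |εd|) = 1.4/(1.4 + 0.6) = 0.7; seller share = |εd|/(εs + |εd|) = 0.3.

Consumer share = 0.7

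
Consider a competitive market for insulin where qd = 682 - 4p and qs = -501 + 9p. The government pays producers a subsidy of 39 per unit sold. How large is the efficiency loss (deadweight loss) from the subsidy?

Deadweight loss = 2106

Pre-subsidy: 682 - 4p = -501 + 9p gives p* = 91, q* = 318.
With the subsidy, sellers receive ps = pb + 39 for each unit, where pb is the price buyers pay.
Supply in terms of pb becomes qs = -501 + 9(pb + 39) = -150 + 9pb. Setting this equal to demand: 682 - 4pb = -150 + 9pb, so pb = 64.
Sellers receive ps = 64 + 39 = 103; q' = 682 − 4·64 = 426.
The subsidy expands output by 426 − 318 = 108 past the efficient level; on those units the gap between marginal cost and willingness to pay runs from 0 up to 39.
DWL = ½ × 39 × 108 = 2106.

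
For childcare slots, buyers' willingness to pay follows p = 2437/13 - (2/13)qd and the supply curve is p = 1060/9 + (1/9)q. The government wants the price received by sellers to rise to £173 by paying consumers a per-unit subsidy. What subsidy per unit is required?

At a seller price of 173, quantity supplied is -1060 + 9·173 = 497.
Buyers absorb 497 only when they pay pb = 2437/13 − (2/13)·497 = 111.
s = ps − pb = 173 − 111 = 62.

Required subsidy s = £62 per unit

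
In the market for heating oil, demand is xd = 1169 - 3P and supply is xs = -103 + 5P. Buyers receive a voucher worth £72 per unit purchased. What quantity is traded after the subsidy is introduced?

x' = 827

Pre-subsidy: 1169 - 3P = -103 + 5P gives P* = 159, x* = 692.
With the rebate, buyers effectively pay Pb = Ps − 72, where Ps is the price sellers receive.
Demand in terms of Ps becomes xd = 1169 − 3(Ps − 72) = 1385 - 3Ps. Setting this equal to supply: 1385 - 3Ps = -103 + 5Ps, so Ps = 186.
Buyers pay Pb = 186 − 72 = 114; x' = -103 + 5·186 = 827.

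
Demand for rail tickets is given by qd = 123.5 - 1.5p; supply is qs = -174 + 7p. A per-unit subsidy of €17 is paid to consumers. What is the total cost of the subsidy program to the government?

Government cost = €1564

Pre-subsidy: 123.5 - 1.5p = -174 + 7p gives p* = 35, q* = 71.
With the rebate, buyers effectively pay pb = ps − 17, where ps is the price sellers receive.
Demand in terms of ps becomes qd = 123.5 − 1.5(ps − 17) = 149 - 1.5ps. Setting this equal to supply: 149 - 1.5ps = -174 + 7ps, so ps = 38.
Buyers pay pb = 38 − 17 = 21; q' = -174 + 7·38 = 92.
Government outlay = subsidy × quantity = 17 × 92 = 1564.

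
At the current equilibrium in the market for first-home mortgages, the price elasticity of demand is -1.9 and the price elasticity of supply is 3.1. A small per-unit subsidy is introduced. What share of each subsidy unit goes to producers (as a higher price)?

For a small subsidy around the equilibrium, the benefit split depends on the relative slopes, which at a point are proportional to the elasticities.
Buyer share = εs/(εs + |εd|) = 3.1/(3.1 + 1.9) = 0.62; seller share = |εd|/(εs + |εd|) = 0.38.
So producers capture 0.38 of the subsidy.

Producer share = 0.38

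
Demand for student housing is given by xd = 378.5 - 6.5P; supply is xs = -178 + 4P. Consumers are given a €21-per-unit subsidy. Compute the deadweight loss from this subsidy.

Pre-subsidy: 378.5 - 6.5P = -178 + 4P gives P* = 53, x* = 34.
With the rebate, buyers effectively pay Pb = Ps − 21, where Ps is the price sellers receive.
Demand in terms of Ps becomes xd = 378.5 − 6.5(Ps − 21) = 515 - 6.5Ps. Setting this equal to supply: 515 - 6.5Ps = -178 + 4Ps, so Ps = 66.
Buyers pay Pb = 66 − 21 = 45; x' = -178 + 4·66 = 86.
The subsidy expands output by 86 − 34 = 52 past the efficient level; on those units the gap between marginal cost and willingness to pay runs from 0 up to 21.
DWL = ½ × 21 × 52 = 546.

Deadweight loss = €546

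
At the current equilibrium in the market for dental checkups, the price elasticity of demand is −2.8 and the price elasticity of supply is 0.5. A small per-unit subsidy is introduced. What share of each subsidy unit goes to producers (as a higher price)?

Producer share = 28/33

For a small subsidy around the equilibrium, the benefit split depends on the relative slopes, which at a point are proportional to the elasticities.
Buyer share = εs/(εs + |εd|) = 0.5/(0.5 + 2.8) = 5/33; seller share = |εd|/(εs + |εd|) = 28/33.
So producers capture 28/33 of the subsidy.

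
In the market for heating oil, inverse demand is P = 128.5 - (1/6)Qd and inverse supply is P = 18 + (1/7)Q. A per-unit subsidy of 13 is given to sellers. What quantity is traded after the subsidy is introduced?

Pre-subsidy: 128.5 - (1/6)Q = 18 + (1/7)Q gives Q* = 357 and P* = 69.
With the subsidy, sellers receive Ps = Pb + 13 for each unit, where Pb is the price buyers pay.
On the curves, Pb = 128.5 - (1/6)Q and Ps = 18 + (1/7)Q; the wedge Ps − Pb = 13 gives 18 + (1/7)Q − (128.5 - (1/6)Q) = 13, so Q' = 399.
Then Pb = 128.5 − (1/6)·399 = 62 and Ps = 18 + (1/7)·399 = 75.

Q' = 399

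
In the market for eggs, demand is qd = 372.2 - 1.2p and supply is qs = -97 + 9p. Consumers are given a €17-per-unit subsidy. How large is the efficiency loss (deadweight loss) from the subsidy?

Pre-subsidy: 372.2 - 1.2p = -97 + 9p gives p* = 46, q* = 317.
With the rebate, buyers effectively pay pb = ps − 17, where ps is the price sellers receive.
Demand in terms of ps becomes qd = 372.2 − 1.2(ps − 17) = 392.6 - 1.2ps. Setting this equal to supply: 392.6 - 1.2ps = -97 + 9ps, so ps = 48.
Buyers pay pb = 48 − 17 = 31; q' = -97 + 9·48 = 335.
The subsidy expands output by 335 − 317 = 18 past the efficient level; on those units the gap between marginal cost and willingness to pay runs from 0 up to 17.
DWL = ½ × 17 × 18 = 153.

Deadweight loss = €153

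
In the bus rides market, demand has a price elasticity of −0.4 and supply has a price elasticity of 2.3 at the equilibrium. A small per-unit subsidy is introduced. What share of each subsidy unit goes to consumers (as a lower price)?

Consumer share = 23/27

For a small subsidy around the equilibrium, the benefit split depends on the relative slopes, which at a point are proportional to the elasticities.
Buyer share = εs/(εs + |εd|) = 2.3/(2.3 + 0.4) = 23/27; seller share = |εd|/(εs + |εd|) = 4/27.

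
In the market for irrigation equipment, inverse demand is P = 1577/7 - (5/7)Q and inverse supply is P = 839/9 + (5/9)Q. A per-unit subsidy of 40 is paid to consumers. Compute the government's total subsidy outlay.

Pre-subsidy: 1577/7 - (5/7)Q = 839/9 + (5/9)Q gives Q* = 104 and P* = 151.
With the rebate, buyers effectively pay Pb = Ps − 40, where Ps is the price sellers receive.
On the curves, Pb = 1577/7 - (5/7)Q and Ps = 839/9 + (5/9)Q; the wedge Ps − Pb = 40 gives 839/9 + (5/9)Q − (1577/7 - (5/7)Q) = 40, so Q' = 135.5.
Then Pb = 1577/7 − (5/7)·135.5 = 128.5 and Ps = 839/9 + (5/9)·135.5 = 168.5.
Government outlay = subsidy × quantity = 40 × 135.5 = 5420.

Government cost = 5420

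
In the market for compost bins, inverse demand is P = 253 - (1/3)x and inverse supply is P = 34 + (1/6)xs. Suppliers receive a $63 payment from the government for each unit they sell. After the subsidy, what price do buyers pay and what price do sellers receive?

Buyers pay $65; sellers receive $128

Pre-subsidy: 253 - (1/3)x = 34 + (1/6)x gives x* = 438 and P* = 107.
With the subsidy, sellers receive Ps = Pb + 63 for each unit, where Pb is the price buyers pay.
On the curves, Pb = 253 - (1/3)x and Ps = 34 + (1/6)x; the wedge Ps − Pb = 63 gives 34 + (1/6)x − (253 - (1/3)x) = 63, so x' = 564.
Then Pb = 253 − (1/3)·564 = 65 and Ps = 34 + (1/6)·564 = 128.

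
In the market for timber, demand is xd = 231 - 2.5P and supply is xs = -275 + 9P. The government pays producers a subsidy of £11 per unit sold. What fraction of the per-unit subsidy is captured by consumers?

Consumer share = 18/23

Pre-subsidy: 231 - 2.5P = -275 + 9P gives P* = 44, x* = 121.
With the subsidy, sellers receive Ps = Pb + 11 for each unit, where Pb is the price buyers pay.
Supply in terms of Pb becomes xs = -275 + 9(Pb + 11) = -176 + 9Pb. Setting this equal to demand: 231 - 2.5Pb = -176 + 9Pb, so Pb = 814/23.
Sellers receive Ps = 814/23 + 11 = 1067/23; x' = 231 − 2.5·(814/23) = 3278/23.
Buyers' price falls by P* − Pb = 44 − 814/23 = 198/23; sellers' price rises by Ps − P* = 1067/23 − 44 = 55/23.
So consumers capture (198/23)/11 = 18/23 of each unit of subsidy.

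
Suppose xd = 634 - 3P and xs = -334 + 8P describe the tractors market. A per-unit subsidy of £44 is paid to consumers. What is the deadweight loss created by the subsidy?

Deadweight loss = £2112

Pre-subsidy: 634 - 3P = -334 + 8P gives P* = 88, x* = 370.
With the rebate, buyers effectively pay Pb = Ps − 44, where Ps is the price sellers receive.
Demand in terms of Ps becomes xd = 634 − 3(Ps − 44) = 766 - 3Ps. Setting this equal to supply: 766 - 3Ps = -334 + 8Ps, so Ps = 100.
Buyers pay Pb = 100 − 44 = 56; x' = -334 + 8·100 = 466.
The subsidy expands output by 466 − 370 = 96 past the efficient level; on those units the gap between marginal cost and willingness to pay runs from 0 up to 44.
DWL = ½ × 44 × 96 = 2112.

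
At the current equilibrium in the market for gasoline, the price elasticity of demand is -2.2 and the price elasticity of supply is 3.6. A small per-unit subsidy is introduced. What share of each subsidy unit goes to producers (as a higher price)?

For a small subsidy around the equilibrium, the benefit split depends on the relative slopes, which at a point are proportional to the elasticities.
Buyer share = εs/(εs + |εd|) = 3.6/(3.6 + 2.2) = 18/29; seller share = |εd|/(εs + |εd|) = 11/29.
So producers capture 11/29 of the subsidy.

Producer share = 11/29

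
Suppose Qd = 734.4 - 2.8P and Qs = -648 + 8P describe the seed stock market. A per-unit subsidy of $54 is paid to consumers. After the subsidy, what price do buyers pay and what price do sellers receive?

Pre-subsidy: 734.4 - 2.8P = -648 + 8P gives P* = 128, Q* = 376.
With the rebate, buyers effectively pay Pb = Ps − 54, where Ps is the price sellers receive.
Demand in terms of Ps becomes Qd = 734.4 − 2.8(Ps − 54) = 885.6 - 2.8Ps. Setting this equal to supply: 885.6 - 2.8Ps = -648 + 8Ps, so Ps = 142.
Buyers pay Pb = 142 − 54 = 88; Q' = -648 + 8·142 = 488.

Buyers pay $88; sellers receive $142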